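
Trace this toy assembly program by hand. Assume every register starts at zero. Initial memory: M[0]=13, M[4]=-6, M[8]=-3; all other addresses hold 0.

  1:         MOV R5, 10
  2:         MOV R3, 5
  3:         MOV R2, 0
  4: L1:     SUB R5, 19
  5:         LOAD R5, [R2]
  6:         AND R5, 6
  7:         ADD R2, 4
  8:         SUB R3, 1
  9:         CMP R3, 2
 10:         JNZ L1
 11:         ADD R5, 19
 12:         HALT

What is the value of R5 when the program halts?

23

MOV R5, 10 → R5=10
MOV R3, 5 → R3=5
MOV R2, 0 → R2=0
SUB R5, 19 → R5=10-19=-9
LOAD R5, [R2] → R5=M[0]=13
AND R5, 6 → R5=13&6=4
ADD R2, 4 → R2=0+4=4
SUB R3, 1 → R3=5-1=4
CMP R3, 2  (cmp 4,2)
JNZ L1: taken
SUB R5, 19 → R5=4-19=-15
LOAD R5, [R2] → R5=M[4]=-6
AND R5, 6 → R5=(-6)&6=2
ADD R2, 4 → R2=4+4=8
SUB R3, 1 → R3=4-1=3
CMP R3, 2  (cmp 3,2)
JNZ L1: taken
SUB R5, 19 → R5=2-19=-17
LOAD R5, [R2] → R5=M[8]=-3
AND R5, 6 → R5=(-3)&6=4
ADD R2, 4 → R2=8+4=12
SUB R3, 1 → R3=3-1=2
CMP R3, 2  (cmp 2,2)
JNZ L1: not taken
ADD R5, 19 → R5=4+19=23
halt.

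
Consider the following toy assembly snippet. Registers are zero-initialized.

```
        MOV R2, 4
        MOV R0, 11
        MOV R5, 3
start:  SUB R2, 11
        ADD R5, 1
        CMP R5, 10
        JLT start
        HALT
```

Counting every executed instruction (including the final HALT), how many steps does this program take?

MOV R2, 4 → R2=4
MOV R0, 11 → R0=11
MOV R5, 3 → R5=3
SUB R2, 11 → R2=4-11=-7
ADD R5, 1 → R5=3+1=4
CMP R5, 10  (cmp 4,10)
JLT start: taken
SUB R2, 11 → R2=(-7)-11=-18
ADD R5, 1 → R5=4+1=5
CMP R5, 10  (cmp 5,10)
JLT start: taken
SUB R2, 11 → R2=(-18)-11=-29
ADD R5, 1 → R5=5+1=6
CMP R5, 10  (cmp 6,10)
JLT start: taken
SUB R2, 11 → R2=(-29)-11=-40
ADD R5, 1 → R5=6+1=7
CMP R5, 10  (cmp 7,10)
JLT start: taken
SUB R2, 11 → R2=(-40)-11=-51
ADD R5, 1 → R5=7+1=8
CMP R5, 10  (cmp 8,10)
JLT start: taken
SUB R2, 11 → R2=(-51)-11=-62
ADD R5, 1 → R5=8+1=9
CMP R5, 10  (cmp 9,10)
JLT start: taken
SUB R2, 11 → R2=(-62)-11=-73
ADD R5, 1 → R5=9+1=10
CMP R5, 10  (cmp 10,10)
JLT start: not taken
halt.
Total executed instructions: 32.

32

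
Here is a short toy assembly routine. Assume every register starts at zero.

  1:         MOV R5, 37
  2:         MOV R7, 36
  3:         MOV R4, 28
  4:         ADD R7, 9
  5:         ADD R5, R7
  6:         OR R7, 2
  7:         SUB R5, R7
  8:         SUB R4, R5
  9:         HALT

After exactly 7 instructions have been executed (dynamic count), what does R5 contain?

R5=37
R7=36
R4=28
R7=36+9=45
R5=37+45=82
R7=45|2=47
R5=82-47=35
After step 7: R5 = 35.

35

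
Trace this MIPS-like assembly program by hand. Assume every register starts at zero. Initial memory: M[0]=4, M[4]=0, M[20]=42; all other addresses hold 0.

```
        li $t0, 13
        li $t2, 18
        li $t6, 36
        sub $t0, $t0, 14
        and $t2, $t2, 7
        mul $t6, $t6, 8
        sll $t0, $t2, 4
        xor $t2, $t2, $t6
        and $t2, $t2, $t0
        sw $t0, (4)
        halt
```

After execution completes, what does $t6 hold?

$t0=13
$t2=18
$t6=36
$t0=13-14=-1
$t2=18&7=2
$t6=36*8=288
$t0=2<<4=32
$t2=2^288=290
$t2=290&32=32
sw $t0, (4) → M[4]=32
halt.

288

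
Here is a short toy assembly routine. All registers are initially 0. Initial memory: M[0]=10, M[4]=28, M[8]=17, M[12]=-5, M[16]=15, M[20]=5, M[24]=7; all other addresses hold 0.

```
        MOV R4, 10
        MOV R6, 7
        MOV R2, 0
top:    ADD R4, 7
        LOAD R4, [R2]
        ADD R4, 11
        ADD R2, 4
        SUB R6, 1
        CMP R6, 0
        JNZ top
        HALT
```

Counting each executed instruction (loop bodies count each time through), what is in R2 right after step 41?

R4=10
R6=7
R2=0
R4=10+7=17
R4=M[0]=10
R4=10+11=21
R2=0+4=4
R6=7-1=6
CMP R6, 0  (cmp 6,0)
JNZ top: taken
R4=21+7=28
R4=M[4]=28
R4=28+11=39
R2=4+4=8
R6=6-1=5
CMP R6, 0  (cmp 5,0)
JNZ top: taken
R4=39+7=46
R4=M[8]=17
R4=17+11=28
R2=8+4=12
R6=5-1=4
CMP R6, 0  (cmp 4,0)
JNZ top: taken
R4=28+7=35
R4=M[12]=-5
R4=(-5)+11=6
R2=12+4=16
R6=4-1=3
CMP R6, 0  (cmp 3,0)
JNZ top: taken
R4=6+7=13
R4=M[16]=15
R4=15+11=26
R2=16+4=20
R6=3-1=2
CMP R6, 0  (cmp 2,0)
JNZ top: taken
R4=26+7=33
R4=M[20]=5
R4=5+11=16
After step 41: R2 = 20.

20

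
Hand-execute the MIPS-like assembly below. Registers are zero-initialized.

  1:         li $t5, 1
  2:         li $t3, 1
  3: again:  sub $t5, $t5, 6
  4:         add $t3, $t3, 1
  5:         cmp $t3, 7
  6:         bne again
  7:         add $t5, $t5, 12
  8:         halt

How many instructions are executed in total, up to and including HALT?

after li $t5, 1: $t5=1
after li $t3, 1: $t3=1
after sub $t5, $t5, 6: $t5=1-6=-5
after add $t3, $t3, 1: $t3=1+1=2
cmp $t3, 7  (cmp 2,7)
bne again: taken
after sub $t5, $t5, 6: $t5=(-5)-6=-11
after add $t3, $t3, 1: $t3=2+1=3
cmp $t3, 7  (cmp 3,7)
bne again: taken
after sub $t5, $t5, 6: $t5=(-11)-6=-17
after add $t3, $t3, 1: $t3=3+1=4
cmp $t3, 7  (cmp 4,7)
bne again: taken
after sub $t5, $t5, 6: $t5=(-17)-6=-23
after add $t3, $t3, 1: $t3=4+1=5
cmp $t3, 7  (cmp 5,7)
bne again: taken
after sub $t5, $t5, 6: $t5=(-23)-6=-29
after add $t3, $t3, 1: $t3=5+1=6
cmp $t3, 7  (cmp 6,7)
bne again: taken
after sub $t5, $t5, 6: $t5=(-29)-6=-35
after add $t3, $t3, 1: $t3=6+1=7
cmp $t3, 7  (cmp 7,7)
bne again: not taken
after add $t5, $t5, 12: $t5=(-35)+12=-23
halt.
Total executed instructions: 28.

28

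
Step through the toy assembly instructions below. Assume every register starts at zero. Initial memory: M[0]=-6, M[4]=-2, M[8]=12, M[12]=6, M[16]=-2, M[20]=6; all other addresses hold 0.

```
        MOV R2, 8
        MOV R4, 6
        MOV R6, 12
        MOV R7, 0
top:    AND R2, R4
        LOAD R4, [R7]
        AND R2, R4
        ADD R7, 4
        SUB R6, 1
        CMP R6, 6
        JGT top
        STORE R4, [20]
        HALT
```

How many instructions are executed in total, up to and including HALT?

48

R2=8
R4=6
R6=12
R7=0
R2=8&6=0
R4=M[0]=-6
R2=0&(-6)=0
R7=0+4=4
R6=12-1=11
CMP R6, 6  (cmp 11,6)
JGT top: taken
R2=0&(-6)=0
R4=M[4]=-2
R2=0&(-2)=0
R7=4+4=8
R6=11-1=10
CMP R6, 6  (cmp 10,6)
JGT top: taken
R2=0&(-2)=0
R4=M[8]=12
R2=0&12=0
R7=8+4=12
R6=10-1=9
CMP R6, 6  (cmp 9,6)
JGT top: taken
R2=0&12=0
R4=M[12]=6
R2=0&6=0
R7=12+4=16
R6=9-1=8
CMP R6, 6  (cmp 8,6)
JGT top: taken
R2=0&6=0
R4=M[16]=-2
R2=0&(-2)=0
R7=16+4=20
R6=8-1=7
CMP R6, 6  (cmp 7,6)
JGT top: taken
R2=0&(-2)=0
R4=M[20]=6
R2=0&6=0
R7=20+4=24
R6=7-1=6
CMP R6, 6  (cmp 6,6)
JGT top: not taken
STORE R4, [20] → M[20]=6
halt.
Total executed instructions: 48.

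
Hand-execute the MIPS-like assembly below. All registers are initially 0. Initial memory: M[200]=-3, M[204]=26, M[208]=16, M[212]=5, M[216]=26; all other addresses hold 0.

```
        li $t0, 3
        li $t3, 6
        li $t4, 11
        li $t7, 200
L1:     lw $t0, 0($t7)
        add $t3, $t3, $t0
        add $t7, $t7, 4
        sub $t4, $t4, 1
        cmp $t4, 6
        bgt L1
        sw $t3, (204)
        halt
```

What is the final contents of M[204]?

76

after li $t0, 3: $t0=3
after li $t3, 6: $t3=6
after li $t4, 11: $t4=11
after li $t7, 200: $t7=200
after lw $t0, 0($t7): $t0=M[200]=-3
after add $t3, $t3, $t0: $t3=6+(-3)=3
after add $t7, $t7, 4: $t7=200+4=204
after sub $t4, $t4, 1: $t4=11-1=10
cmp $t4, 6  (cmp 10,6)
bgt L1: taken
after lw $t0, 0($t7): $t0=M[204]=26
after add $t3, $t3, $t0: $t3=3+26=29
after add $t7, $t7, 4: $t7=204+4=208
after sub $t4, $t4, 1: $t4=10-1=9
cmp $t4, 6  (cmp 9,6)
bgt L1: taken
after lw $t0, 0($t7): $t0=M[208]=16
after add $t3, $t3, $t0: $t3=29+16=45
after add $t7, $t7, 4: $t7=208+4=212
after sub $t4, $t4, 1: $t4=9-1=8
cmp $t4, 6  (cmp 8,6)
bgt L1: taken
after lw $t0, 0($t7): $t0=M[212]=5
after add $t3, $t3, $t0: $t3=45+5=50
after add $t7, $t7, 4: $t7=212+4=216
after sub $t4, $t4, 1: $t4=8-1=7
cmp $t4, 6  (cmp 7,6)
bgt L1: taken
after lw $t0, 0($t7): $t0=M[216]=26
after add $t3, $t3, $t0: $t3=50+26=76
after add $t7, $t7, 4: $t7=216+4=220
after sub $t4, $t4, 1: $t4=7-1=6
cmp $t4, 6  (cmp 6,6)
bgt L1: not taken
sw $t3, (204) → M[204]=76
halt.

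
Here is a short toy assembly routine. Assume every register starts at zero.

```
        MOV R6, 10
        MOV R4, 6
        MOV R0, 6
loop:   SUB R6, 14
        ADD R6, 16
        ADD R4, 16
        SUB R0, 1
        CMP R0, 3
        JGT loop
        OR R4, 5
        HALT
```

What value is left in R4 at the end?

MOV R6, 10 → R6=10
MOV R4, 6 → R4=6
MOV R0, 6 → R0=6
SUB R6, 14 → R6=10-14=-4
ADD R6, 16 → R6=(-4)+16=12
ADD R4, 16 → R4=6+16=22
SUB R0, 1 → R0=6-1=5
CMP R0, 3  (cmp 5,3)
JGT loop: taken
SUB R6, 14 → R6=12-14=-2
ADD R6, 16 → R6=(-2)+16=14
ADD R4, 16 → R4=22+16=38
SUB R0, 1 → R0=5-1=4
CMP R0, 3  (cmp 4,3)
JGT loop: taken
SUB R6, 14 → R6=14-14=0
ADD R6, 16 → R6=0+16=16
ADD R4, 16 → R4=38+16=54
SUB R0, 1 → R0=4-1=3
CMP R0, 3  (cmp 3,3)
JGT loop: not taken
OR R4, 5 → R4=54|5=55
halt.

55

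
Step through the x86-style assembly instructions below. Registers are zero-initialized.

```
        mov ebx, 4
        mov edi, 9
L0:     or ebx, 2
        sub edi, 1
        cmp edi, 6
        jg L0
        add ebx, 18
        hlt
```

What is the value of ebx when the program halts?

24

after mov ebx, 4: ebx=4
after mov edi, 9: edi=9
after or ebx, 2: ebx=4|2=6
after sub edi, 1: edi=9-1=8
cmp edi, 6  (cmp 8,6)
jg L0: taken
after or ebx, 2: ebx=6|2=6
after sub edi, 1: edi=8-1=7
cmp edi, 6  (cmp 7,6)
jg L0: taken
after or ebx, 2: ebx=6|2=6
after sub edi, 1: edi=7-1=6
cmp edi, 6  (cmp 6,6)
jg L0: not taken
after add ebx, 18: ebx=6+18=24
halt.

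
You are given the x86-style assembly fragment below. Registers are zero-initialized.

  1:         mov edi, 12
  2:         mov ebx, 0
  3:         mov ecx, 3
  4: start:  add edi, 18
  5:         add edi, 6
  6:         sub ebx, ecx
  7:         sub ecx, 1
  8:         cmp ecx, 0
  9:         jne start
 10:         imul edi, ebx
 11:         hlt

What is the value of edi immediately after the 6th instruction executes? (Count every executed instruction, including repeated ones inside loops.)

36

edi=12
ebx=0
ecx=3
edi=12+18=30
edi=30+6=36
ebx=0-3=-3
After step 6: edi = 36.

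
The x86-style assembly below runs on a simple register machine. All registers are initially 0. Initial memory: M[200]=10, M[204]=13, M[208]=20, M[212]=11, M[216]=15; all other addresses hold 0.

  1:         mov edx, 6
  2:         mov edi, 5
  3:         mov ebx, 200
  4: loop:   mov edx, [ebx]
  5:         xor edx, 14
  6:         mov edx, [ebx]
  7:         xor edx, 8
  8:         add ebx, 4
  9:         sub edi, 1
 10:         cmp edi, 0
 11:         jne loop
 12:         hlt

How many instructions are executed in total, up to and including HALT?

mov edx, 6 → edx=6
mov edi, 5 → edi=5
mov ebx, 200 → ebx=200
mov edx, [ebx] → edx=M[200]=10
xor edx, 14 → edx=10^14=4
mov edx, [ebx] → edx=M[200]=10
xor edx, 8 → edx=10^8=2
add ebx, 4 → ebx=200+4=204
sub edi, 1 → edi=5-1=4
cmp edi, 0  (cmp 4,0)
jne loop: taken
mov edx, [ebx] → edx=M[204]=13
xor edx, 14 → edx=13^14=3
mov edx, [ebx] → edx=M[204]=13
xor edx, 8 → edx=13^8=5
add ebx, 4 → ebx=204+4=208
sub edi, 1 → edi=4-1=3
cmp edi, 0  (cmp 3,0)
jne loop: taken
mov edx, [ebx] → edx=M[208]=20
xor edx, 14 → edx=20^14=26
mov edx, [ebx] → edx=M[208]=20
xor edx, 8 → edx=20^8=28
add ebx, 4 → ebx=208+4=212
sub edi, 1 → edi=3-1=2
cmp edi, 0  (cmp 2,0)
jne loop: taken
mov edx, [ebx] → edx=M[212]=11
xor edx, 14 → edx=11^14=5
mov edx, [ebx] → edx=M[212]=11
xor edx, 8 → edx=11^8=3
add ebx, 4 → ebx=212+4=216
sub edi, 1 → edi=2-1=1
cmp edi, 0  (cmp 1,0)
jne loop: taken
mov edx, [ebx] → edx=M[216]=15
xor edx, 14 → edx=15^14=1
mov edx, [ebx] → edx=M[216]=15
xor edx, 8 → edx=15^8=7
add ebx, 4 → ebx=216+4=220
sub edi, 1 → edi=1-1=0
cmp edi, 0  (cmp 0,0)
jne loop: not taken
halt.
Total executed instructions: 44.

44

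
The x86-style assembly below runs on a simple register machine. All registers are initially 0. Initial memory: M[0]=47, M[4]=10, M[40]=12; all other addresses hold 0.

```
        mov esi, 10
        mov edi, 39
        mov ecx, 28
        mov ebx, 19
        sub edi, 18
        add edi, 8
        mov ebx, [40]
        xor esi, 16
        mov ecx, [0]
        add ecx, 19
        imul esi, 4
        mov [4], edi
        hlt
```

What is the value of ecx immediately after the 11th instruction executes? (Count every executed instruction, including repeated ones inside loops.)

mov esi, 10 → esi=10
mov edi, 39 → edi=39
mov ecx, 28 → ecx=28
mov ebx, 19 → ebx=19
sub edi, 18 → edi=39-18=21
add edi, 8 → edi=21+8=29
mov ebx, [40] → ebx=M[40]=12
xor esi, 16 → esi=10^16=26
mov ecx, [0] → ecx=M[0]=47
add ecx, 19 → ecx=47+19=66
imul esi, 4 → esi=26*4=104
After step 11: ecx = 66.

66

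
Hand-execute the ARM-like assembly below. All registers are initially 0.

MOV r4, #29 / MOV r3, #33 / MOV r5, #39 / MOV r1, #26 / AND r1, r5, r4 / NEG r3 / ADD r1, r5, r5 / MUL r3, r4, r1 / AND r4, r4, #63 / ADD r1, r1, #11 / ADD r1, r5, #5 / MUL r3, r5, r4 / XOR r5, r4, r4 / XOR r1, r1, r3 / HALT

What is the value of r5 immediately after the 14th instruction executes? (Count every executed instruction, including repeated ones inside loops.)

after MOV r4, #29: r4=29
after MOV r3, #33: r3=33
after MOV r5, #39: r5=39
after MOV r1, #26: r1=26
after AND r1, r5, r4: r1=39&29=5
after NEG r3: r3=-(33)=-33
after ADD r1, r5, r5: r1=39+39=78
after MUL r3, r4, r1: r3=29*78=2262
after AND r4, r4, #63: r4=29&63=29
after ADD r1, r1, #11: r1=78+11=89
after ADD r1, r5, #5: r1=39+5=44
after MUL r3, r5, r4: r3=39*29=1131
after XOR r5, r4, r4: r5=29^29=0
after XOR r1, r1, r3: r1=44^1131=1095
After step 14: r5 = 0.

0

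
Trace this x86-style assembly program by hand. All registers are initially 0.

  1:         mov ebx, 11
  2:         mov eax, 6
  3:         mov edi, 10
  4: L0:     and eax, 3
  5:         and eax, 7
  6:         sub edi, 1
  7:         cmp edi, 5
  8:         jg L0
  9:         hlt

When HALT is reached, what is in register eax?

2

mov ebx, 11 → ebx=11
mov eax, 6 → eax=6
mov edi, 10 → edi=10
and eax, 3 → eax=6&3=2
and eax, 7 → eax=2&7=2
sub edi, 1 → edi=10-1=9
cmp edi, 5  (cmp 9,5)
jg L0: taken
and eax, 3 → eax=2&3=2
and eax, 7 → eax=2&7=2
sub edi, 1 → edi=9-1=8
cmp edi, 5  (cmp 8,5)
jg L0: taken
and eax, 3 → eax=2&3=2
and eax, 7 → eax=2&7=2
sub edi, 1 → edi=8-1=7
cmp edi, 5  (cmp 7,5)
jg L0: taken
and eax, 3 → eax=2&3=2
and eax, 7 → eax=2&7=2
sub edi, 1 → edi=7-1=6
cmp edi, 5  (cmp 6,5)
jg L0: taken
and eax, 3 → eax=2&3=2
and eax, 7 → eax=2&7=2
sub edi, 1 → edi=6-1=5
cmp edi, 5  (cmp 5,5)
jg L0: not taken
halt.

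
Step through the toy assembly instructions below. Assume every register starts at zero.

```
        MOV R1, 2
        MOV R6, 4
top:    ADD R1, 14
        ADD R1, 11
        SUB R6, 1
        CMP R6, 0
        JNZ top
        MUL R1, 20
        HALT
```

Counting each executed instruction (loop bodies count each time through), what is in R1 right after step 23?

2040

MOV R1, 2 → R1=2
MOV R6, 4 → R6=4
ADD R1, 14 → R1=2+14=16
ADD R1, 11 → R1=16+11=27
SUB R6, 1 → R6=4-1=3
CMP R6, 0  (cmp 3,0)
JNZ top: taken
ADD R1, 14 → R1=27+14=41
ADD R1, 11 → R1=41+11=52
SUB R6, 1 → R6=3-1=2
CMP R6, 0  (cmp 2,0)
JNZ top: taken
ADD R1, 14 → R1=52+14=66
ADD R1, 11 → R1=66+11=77
SUB R6, 1 → R6=2-1=1
CMP R6, 0  (cmp 1,0)
JNZ top: taken
ADD R1, 14 → R1=77+14=91
ADD R1, 11 → R1=91+11=102
SUB R6, 1 → R6=1-1=0
CMP R6, 0  (cmp 0,0)
JNZ top: not taken
MUL R1, 20 → R1=102*20=2040
After step 23: R1 = 2040.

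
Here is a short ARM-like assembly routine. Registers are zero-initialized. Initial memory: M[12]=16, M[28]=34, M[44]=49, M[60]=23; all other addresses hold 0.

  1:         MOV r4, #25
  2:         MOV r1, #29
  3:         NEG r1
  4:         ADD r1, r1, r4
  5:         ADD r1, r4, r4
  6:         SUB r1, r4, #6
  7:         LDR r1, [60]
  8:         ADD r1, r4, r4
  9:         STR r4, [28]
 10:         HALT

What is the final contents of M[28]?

25

MOV r4, #25 → r4=25
MOV r1, #29 → r1=29
NEG r1 → r1=-(29)=-29
ADD r1, r1, r4 → r1=(-29)+25=-4
ADD r1, r4, r4 → r1=25+25=50
SUB r1, r4, #6 → r1=25-6=19
LDR r1, [60] → r1=M[60]=23
ADD r1, r4, r4 → r1=25+25=50
STR r4, [28] → M[28]=25
halt.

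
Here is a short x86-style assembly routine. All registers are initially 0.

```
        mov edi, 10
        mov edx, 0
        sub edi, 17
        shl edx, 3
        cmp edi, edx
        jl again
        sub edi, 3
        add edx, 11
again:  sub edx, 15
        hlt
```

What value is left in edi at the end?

-7

after mov edi, 10: edi=10
after mov edx, 0: edx=0
after sub edi, 17: edi=10-17=-7
after shl edx, 3: edx=0<<3=0
cmp edi, edx  (cmp -7,0)
jl again: taken
after sub edx, 15: edx=0-15=-15
halt.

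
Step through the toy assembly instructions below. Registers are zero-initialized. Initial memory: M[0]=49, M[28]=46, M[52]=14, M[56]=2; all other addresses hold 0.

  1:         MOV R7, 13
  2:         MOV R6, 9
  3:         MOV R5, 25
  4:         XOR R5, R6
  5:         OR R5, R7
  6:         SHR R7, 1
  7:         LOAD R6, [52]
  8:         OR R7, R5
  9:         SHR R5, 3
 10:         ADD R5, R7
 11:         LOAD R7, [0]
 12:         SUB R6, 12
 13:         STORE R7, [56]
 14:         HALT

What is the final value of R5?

34

R7=13
R6=9
R5=25
R5=25^9=16
R5=16|13=29
R7=13>>1=6
R6=M[52]=14
R7=6|29=31
R5=29>>3=3
R5=3+31=34
R7=M[0]=49
R6=14-12=2
STORE R7, [56] → M[56]=49
halt.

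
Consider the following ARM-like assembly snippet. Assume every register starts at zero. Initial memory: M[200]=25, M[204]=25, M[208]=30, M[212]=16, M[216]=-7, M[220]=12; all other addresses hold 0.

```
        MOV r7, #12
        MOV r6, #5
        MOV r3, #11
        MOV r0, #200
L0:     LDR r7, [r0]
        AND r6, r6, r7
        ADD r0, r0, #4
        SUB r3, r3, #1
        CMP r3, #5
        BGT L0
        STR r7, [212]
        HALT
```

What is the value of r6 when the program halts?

after MOV r7, #12: r7=12
after MOV r6, #5: r6=5
after MOV r3, #11: r3=11
after MOV r0, #200: r0=200
after LDR r7, [r0]: r7=M[200]=25
after AND r6, r6, r7: r6=5&25=1
after ADD r0, r0, #4: r0=200+4=204
after SUB r3, r3, #1: r3=11-1=10
CMP r3, #5  (cmp 10,5)
BGT L0: taken
after LDR r7, [r0]: r7=M[204]=25
after AND r6, r6, r7: r6=1&25=1
after ADD r0, r0, #4: r0=204+4=208
after SUB r3, r3, #1: r3=10-1=9
CMP r3, #5  (cmp 9,5)
BGT L0: taken
after LDR r7, [r0]: r7=M[208]=30
after AND r6, r6, r7: r6=1&30=0
after ADD r0, r0, #4: r0=208+4=212
after SUB r3, r3, #1: r3=9-1=8
CMP r3, #5  (cmp 8,5)
BGT L0: taken
after LDR r7, [r0]: r7=M[212]=16
after AND r6, r6, r7: r6=0&16=0
after ADD r0, r0, #4: r0=212+4=216
after SUB r3, r3, #1: r3=8-1=7
CMP r3, #5  (cmp 7,5)
BGT L0: taken
after LDR r7, [r0]: r7=M[216]=-7
after AND r6, r6, r7: r6=0&(-7)=0
after ADD r0, r0, #4: r0=216+4=220
after SUB r3, r3, #1: r3=7-1=6
CMP r3, #5  (cmp 6,5)
BGT L0: taken
after LDR r7, [r0]: r7=M[220]=12
after AND r6, r6, r7: r6=0&12=0
after ADD r0, r0, #4: r0=220+4=224
after SUB r3, r3, #1: r3=6-1=5
CMP r3, #5  (cmp 5,5)
BGT L0: not taken
STR r7, [212] → M[212]=12
halt.

0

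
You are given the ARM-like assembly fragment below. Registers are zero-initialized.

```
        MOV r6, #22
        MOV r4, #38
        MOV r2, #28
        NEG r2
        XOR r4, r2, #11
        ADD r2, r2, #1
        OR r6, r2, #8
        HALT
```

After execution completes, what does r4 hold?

MOV r6, #22 → r6=22
MOV r4, #38 → r4=38
MOV r2, #28 → r2=28
NEG r2 → r2=-(28)=-28
XOR r4, r2, #11 → r4=(-28)^11=-17
ADD r2, r2, #1 → r2=(-28)+1=-27
OR r6, r2, #8 → r6=(-27)|8=-19
halt.

-17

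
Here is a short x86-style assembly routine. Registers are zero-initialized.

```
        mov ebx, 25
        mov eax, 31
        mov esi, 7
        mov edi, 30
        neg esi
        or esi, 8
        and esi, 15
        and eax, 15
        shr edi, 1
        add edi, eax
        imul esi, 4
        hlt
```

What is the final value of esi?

ebx=25
eax=31
esi=7
edi=30
esi=-(7)=-7
esi=(-7)|8=-7
esi=(-7)&15=9
eax=31&15=15
edi=30>>1=15
edi=15+15=30
esi=9*4=36
halt.

36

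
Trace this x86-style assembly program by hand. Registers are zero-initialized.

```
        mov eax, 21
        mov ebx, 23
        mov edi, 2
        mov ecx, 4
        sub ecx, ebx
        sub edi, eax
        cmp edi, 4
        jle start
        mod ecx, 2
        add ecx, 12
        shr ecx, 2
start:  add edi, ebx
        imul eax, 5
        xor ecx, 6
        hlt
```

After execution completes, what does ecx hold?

-21

eax=21
ebx=23
edi=2
ecx=4
ecx=4-23=-19
edi=2-21=-19
cmp edi, 4  (cmp -19,4)
jle start: taken
edi=(-19)+23=4
eax=21*5=105
ecx=(-19)^6=-21
halt.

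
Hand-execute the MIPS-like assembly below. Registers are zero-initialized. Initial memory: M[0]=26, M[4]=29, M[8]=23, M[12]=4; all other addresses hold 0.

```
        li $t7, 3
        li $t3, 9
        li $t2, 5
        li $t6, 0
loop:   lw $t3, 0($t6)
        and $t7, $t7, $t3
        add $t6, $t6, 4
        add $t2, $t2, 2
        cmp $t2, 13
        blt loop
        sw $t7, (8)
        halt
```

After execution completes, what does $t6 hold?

16

li $t7, 3 → $t7=3
li $t3, 9 → $t3=9
li $t2, 5 → $t2=5
li $t6, 0 → $t6=0
lw $t3, 0($t6) → $t3=M[0]=26
and $t7, $t7, $t3 → $t7=3&26=2
add $t6, $t6, 4 → $t6=0+4=4
add $t2, $t2, 2 → $t2=5+2=7
cmp $t2, 13  (cmp 7,13)
blt loop: taken
lw $t3, 0($t6) → $t3=M[4]=29
and $t7, $t7, $t3 → $t7=2&29=0
add $t6, $t6, 4 → $t6=4+4=8
add $t2, $t2, 2 → $t2=7+2=9
cmp $t2, 13  (cmp 9,13)
blt loop: taken
lw $t3, 0($t6) → $t3=M[8]=23
and $t7, $t7, $t3 → $t7=0&23=0
add $t6, $t6, 4 → $t6=8+4=12
add $t2, $t2, 2 → $t2=9+2=11
cmp $t2, 13  (cmp 11,13)
blt loop: taken
lw $t3, 0($t6) → $t3=M[12]=4
and $t7, $t7, $t3 → $t7=0&4=0
add $t6, $t6, 4 → $t6=12+4=16
add $t2, $t2, 2 → $t2=11+2=13
cmp $t2, 13  (cmp 13,13)
blt loop: not taken
sw $t7, (8) → M[8]=0
halt.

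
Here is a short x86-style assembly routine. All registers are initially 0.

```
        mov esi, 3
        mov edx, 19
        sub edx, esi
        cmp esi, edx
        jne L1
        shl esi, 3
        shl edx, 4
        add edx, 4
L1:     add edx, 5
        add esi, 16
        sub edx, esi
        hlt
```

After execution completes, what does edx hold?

mov esi, 3 → esi=3
mov edx, 19 → edx=19
sub edx, esi → edx=19-3=16
cmp esi, edx  (cmp 3,16)
jne L1: taken
add edx, 5 → edx=16+5=21
add esi, 16 → esi=3+16=19
sub edx, esi → edx=21-19=2
halt.

2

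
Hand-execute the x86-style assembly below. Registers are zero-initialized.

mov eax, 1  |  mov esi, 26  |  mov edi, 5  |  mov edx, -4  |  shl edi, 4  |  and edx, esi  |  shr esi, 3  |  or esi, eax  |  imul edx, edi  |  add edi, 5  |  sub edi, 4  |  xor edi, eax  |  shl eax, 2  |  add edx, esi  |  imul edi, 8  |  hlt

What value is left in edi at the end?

mov eax, 1 → eax=1
mov esi, 26 → esi=26
mov edi, 5 → edi=5
mov edx, -4 → edx=-4
shl edi, 4 → edi=5<<4=80
and edx, esi → edx=(-4)&26=24
shr esi, 3 → esi=26>>3=3
or esi, eax → esi=3|1=3
imul edx, edi → edx=24*80=1920
add edi, 5 → edi=80+5=85
sub edi, 4 → edi=85-4=81
xor edi, eax → edi=81^1=80
shl eax, 2 → eax=1<<2=4
add edx, esi → edx=1920+3=1923
imul edi, 8 → edi=80*8=640
halt.

640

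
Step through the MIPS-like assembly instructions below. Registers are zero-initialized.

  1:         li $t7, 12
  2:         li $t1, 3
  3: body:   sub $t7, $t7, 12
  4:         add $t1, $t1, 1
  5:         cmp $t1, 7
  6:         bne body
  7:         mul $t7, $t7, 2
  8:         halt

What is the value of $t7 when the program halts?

-72

li $t7, 12 → $t7=12
li $t1, 3 → $t1=3
sub $t7, $t7, 12 → $t7=12-12=0
add $t1, $t1, 1 → $t1=3+1=4
cmp $t1, 7  (cmp 4,7)
bne body: taken
sub $t7, $t7, 12 → $t7=0-12=-12
add $t1, $t1, 1 → $t1=4+1=5
cmp $t1, 7  (cmp 5,7)
bne body: taken
sub $t7, $t7, 12 → $t7=(-12)-12=-24
add $t1, $t1, 1 → $t1=5+1=6
cmp $t1, 7  (cmp 6,7)
bne body: taken
sub $t7, $t7, 12 → $t7=(-24)-12=-36
add $t1, $t1, 1 → $t1=6+1=7
cmp $t1, 7  (cmp 7,7)
bne body: not taken
mul $t7, $t7, 2 → $t7=(-36)*2=-72
halt.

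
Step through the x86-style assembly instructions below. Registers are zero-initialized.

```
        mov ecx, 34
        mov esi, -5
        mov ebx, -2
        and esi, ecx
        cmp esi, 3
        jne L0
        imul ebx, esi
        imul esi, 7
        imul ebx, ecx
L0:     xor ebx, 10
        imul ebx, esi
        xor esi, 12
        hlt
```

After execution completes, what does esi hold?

46

after mov ecx, 34: ecx=34
after mov esi, -5: esi=-5
after mov ebx, -2: ebx=-2
after and esi, ecx: esi=(-5)&34=34
cmp esi, 3  (cmp 34,3)
jne L0: taken
after xor ebx, 10: ebx=(-2)^10=-12
after imul ebx, esi: ebx=(-12)*34=-408
after xor esi, 12: esi=34^12=46
halt.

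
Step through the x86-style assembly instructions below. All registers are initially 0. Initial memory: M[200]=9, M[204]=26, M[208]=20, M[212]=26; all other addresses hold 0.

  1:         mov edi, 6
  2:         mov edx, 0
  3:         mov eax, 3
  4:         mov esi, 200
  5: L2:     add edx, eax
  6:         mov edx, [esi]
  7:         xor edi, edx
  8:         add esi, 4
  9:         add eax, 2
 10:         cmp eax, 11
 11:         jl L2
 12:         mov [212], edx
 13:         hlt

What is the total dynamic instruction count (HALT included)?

mov edi, 6 → edi=6
mov edx, 0 → edx=0
mov eax, 3 → eax=3
mov esi, 200 → esi=200
add edx, eax → edx=0+3=3
mov edx, [esi] → edx=M[200]=9
xor edi, edx → edi=6^9=15
add esi, 4 → esi=200+4=204
add eax, 2 → eax=3+2=5
cmp eax, 11  (cmp 5,11)
jl L2: taken
add edx, eax → edx=9+5=14
mov edx, [esi] → edx=M[204]=26
xor edi, edx → edi=15^26=21
add esi, 4 → esi=204+4=208
add eax, 2 → eax=5+2=7
cmp eax, 11  (cmp 7,11)
jl L2: taken
add edx, eax → edx=26+7=33
mov edx, [esi] → edx=M[208]=20
xor edi, edx → edi=21^20=1
add esi, 4 → esi=208+4=212
add eax, 2 → eax=7+2=9
cmp eax, 11  (cmp 9,11)
jl L2: taken
add edx, eax → edx=20+9=29
mov edx, [esi] → edx=M[212]=26
xor edi, edx → edi=1^26=27
add esi, 4 → esi=212+4=216
add eax, 2 → eax=9+2=11
cmp eax, 11  (cmp 11,11)
jl L2: not taken
mov [212], edx → M[212]=26
halt.
Total executed instructions: 34.

34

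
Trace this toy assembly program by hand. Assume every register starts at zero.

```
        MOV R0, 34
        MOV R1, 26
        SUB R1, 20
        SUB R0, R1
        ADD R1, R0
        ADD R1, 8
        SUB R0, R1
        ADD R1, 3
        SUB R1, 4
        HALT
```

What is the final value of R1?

41

R0=34
R1=26
R1=26-20=6
R0=34-6=28
R1=6+28=34
R1=34+8=42
R0=28-42=-14
R1=42+3=45
R1=45-4=41
halt.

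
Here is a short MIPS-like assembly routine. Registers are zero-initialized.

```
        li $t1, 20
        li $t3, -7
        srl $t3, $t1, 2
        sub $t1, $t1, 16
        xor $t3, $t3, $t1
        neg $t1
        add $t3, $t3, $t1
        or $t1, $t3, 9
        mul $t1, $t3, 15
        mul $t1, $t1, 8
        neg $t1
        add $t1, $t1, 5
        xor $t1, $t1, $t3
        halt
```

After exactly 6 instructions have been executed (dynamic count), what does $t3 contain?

1

li $t1, 20 → $t1=20
li $t3, -7 → $t3=-7
srl $t3, $t1, 2 → $t3=20>>2=5
sub $t1, $t1, 16 → $t1=20-16=4
xor $t3, $t3, $t1 → $t3=5^4=1
neg $t1 → $t1=-(4)=-4
After step 6: $t3 = 1.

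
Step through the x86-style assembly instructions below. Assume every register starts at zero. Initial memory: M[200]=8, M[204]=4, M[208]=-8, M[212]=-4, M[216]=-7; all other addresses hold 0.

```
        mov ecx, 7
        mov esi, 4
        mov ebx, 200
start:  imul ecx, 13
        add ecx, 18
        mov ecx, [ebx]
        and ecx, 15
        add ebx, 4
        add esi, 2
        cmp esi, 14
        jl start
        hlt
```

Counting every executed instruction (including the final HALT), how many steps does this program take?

ecx=7
esi=4
ebx=200
ecx=7*13=91
ecx=91+18=109
ecx=M[200]=8
ecx=8&15=8
ebx=200+4=204
esi=4+2=6
cmp esi, 14  (cmp 6,14)
jl start: taken
ecx=8*13=104
ecx=104+18=122
ecx=M[204]=4
ecx=4&15=4
ebx=204+4=208
esi=6+2=8
cmp esi, 14  (cmp 8,14)
jl start: taken
ecx=4*13=52
ecx=52+18=70
ecx=M[208]=-8
ecx=(-8)&15=8
ebx=208+4=212
esi=8+2=10
cmp esi, 14  (cmp 10,14)
jl start: taken
ecx=8*13=104
ecx=104+18=122
ecx=M[212]=-4
ecx=(-4)&15=12
ebx=212+4=216
esi=10+2=12
cmp esi, 14  (cmp 12,14)
jl start: taken
ecx=12*13=156
ecx=156+18=174
ecx=M[216]=-7
ecx=(-7)&15=9
ebx=216+4=220
esi=12+2=14
cmp esi, 14  (cmp 14,14)
jl start: not taken
halt.
Total executed instructions: 44.

44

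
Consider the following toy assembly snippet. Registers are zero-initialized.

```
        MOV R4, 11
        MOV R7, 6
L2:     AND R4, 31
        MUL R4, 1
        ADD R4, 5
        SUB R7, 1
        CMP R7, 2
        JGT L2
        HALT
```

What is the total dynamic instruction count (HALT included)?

27

R4=11
R7=6
R4=11&31=11
R4=11*1=11
R4=11+5=16
R7=6-1=5
CMP R7, 2  (cmp 5,2)
JGT L2: taken
R4=16&31=16
R4=16*1=16
R4=16+5=21
R7=5-1=4
CMP R7, 2  (cmp 4,2)
JGT L2: taken
R4=21&31=21
R4=21*1=21
R4=21+5=26
R7=4-1=3
CMP R7, 2  (cmp 3,2)
JGT L2: taken
R4=26&31=26
R4=26*1=26
R4=26+5=31
R7=3-1=2
CMP R7, 2  (cmp 2,2)
JGT L2: not taken
halt.
Total executed instructions: 27.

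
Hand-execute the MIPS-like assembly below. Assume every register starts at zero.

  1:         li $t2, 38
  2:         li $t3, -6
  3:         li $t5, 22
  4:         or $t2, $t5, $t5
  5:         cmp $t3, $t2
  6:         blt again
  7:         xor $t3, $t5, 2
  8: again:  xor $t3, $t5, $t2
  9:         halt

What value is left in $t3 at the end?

li $t2, 38 → $t2=38
li $t3, -6 → $t3=-6
li $t5, 22 → $t5=22
or $t2, $t5, $t5 → $t2=22|22=22
cmp $t3, $t2  (cmp -6,22)
blt again: taken
xor $t3, $t5, $t2 → $t3=22^22=0
halt.

0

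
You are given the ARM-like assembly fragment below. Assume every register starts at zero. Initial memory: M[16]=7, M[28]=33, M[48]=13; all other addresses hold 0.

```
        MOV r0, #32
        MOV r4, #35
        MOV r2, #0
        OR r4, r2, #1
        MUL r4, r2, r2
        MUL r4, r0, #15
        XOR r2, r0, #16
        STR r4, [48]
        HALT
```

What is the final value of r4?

MOV r0, #32 → r0=32
MOV r4, #35 → r4=35
MOV r2, #0 → r2=0
OR r4, r2, #1 → r4=0|1=1
MUL r4, r2, r2 → r4=0*0=0
MUL r4, r0, #15 → r4=32*15=480
XOR r2, r0, #16 → r2=32^16=48
STR r4, [48] → M[48]=480
halt.

480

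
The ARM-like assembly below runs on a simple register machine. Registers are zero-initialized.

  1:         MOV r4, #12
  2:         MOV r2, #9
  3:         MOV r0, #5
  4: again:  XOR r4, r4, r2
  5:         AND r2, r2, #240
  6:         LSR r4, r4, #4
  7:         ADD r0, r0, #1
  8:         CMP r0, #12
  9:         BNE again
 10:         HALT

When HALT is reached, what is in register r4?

MOV r4, #12 → r4=12
MOV r2, #9 → r2=9
MOV r0, #5 → r0=5
XOR r4, r4, r2 → r4=12^9=5
AND r2, r2, #240 → r2=9&240=0
LSR r4, r4, #4 → r4=5>>4=0
ADD r0, r0, #1 → r0=5+1=6
CMP r0, #12  (cmp 6,12)
BNE again: taken
XOR r4, r4, r2 → r4=0^0=0
AND r2, r2, #240 → r2=0&240=0
LSR r4, r4, #4 → r4=0>>4=0
ADD r0, r0, #1 → r0=6+1=7
CMP r0, #12  (cmp 7,12)
BNE again: taken
XOR r4, r4, r2 → r4=0^0=0
AND r2, r2, #240 → r2=0&240=0
LSR r4, r4, #4 → r4=0>>4=0
ADD r0, r0, #1 → r0=7+1=8
CMP r0, #12  (cmp 8,12)
BNE again: taken
XOR r4, r4, r2 → r4=0^0=0
AND r2, r2, #240 → r2=0&240=0
LSR r4, r4, #4 → r4=0>>4=0
ADD r0, r0, #1 → r0=8+1=9
CMP r0, #12  (cmp 9,12)
BNE again: taken
XOR r4, r4, r2 → r4=0^0=0
AND r2, r2, #240 → r2=0&240=0
LSR r4, r4, #4 → r4=0>>4=0
ADD r0, r0, #1 → r0=9+1=10
CMP r0, #12  (cmp 10,12)
BNE again: taken
XOR r4, r4, r2 → r4=0^0=0
AND r2, r2, #240 → r2=0&240=0
LSR r4, r4, #4 → r4=0>>4=0
ADD r0, r0, #1 → r0=10+1=11
CMP r0, #12  (cmp 11,12)
BNE again: taken
XOR r4, r4, r2 → r4=0^0=0
AND r2, r2, #240 → r2=0&240=0
LSR r4, r4, #4 → r4=0>>4=0
ADD r0, r0, #1 → r0=11+1=12
CMP r0, #12  (cmp 12,12)
BNE again: not taken
halt.

0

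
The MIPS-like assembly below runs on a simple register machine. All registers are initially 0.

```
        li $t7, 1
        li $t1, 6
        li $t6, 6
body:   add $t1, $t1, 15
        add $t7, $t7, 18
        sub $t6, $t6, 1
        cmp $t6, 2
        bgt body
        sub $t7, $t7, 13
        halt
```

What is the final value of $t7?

$t7=1
$t1=6
$t6=6
$t1=6+15=21
$t7=1+18=19
$t6=6-1=5
cmp $t6, 2  (cmp 5,2)
bgt body: taken
$t1=21+15=36
$t7=19+18=37
$t6=5-1=4
cmp $t6, 2  (cmp 4,2)
bgt body: taken
$t1=36+15=51
$t7=37+18=55
$t6=4-1=3
cmp $t6, 2  (cmp 3,2)
bgt body: taken
$t1=51+15=66
$t7=55+18=73
$t6=3-1=2
cmp $t6, 2  (cmp 2,2)
bgt body: not taken
$t7=73-13=60
halt.

60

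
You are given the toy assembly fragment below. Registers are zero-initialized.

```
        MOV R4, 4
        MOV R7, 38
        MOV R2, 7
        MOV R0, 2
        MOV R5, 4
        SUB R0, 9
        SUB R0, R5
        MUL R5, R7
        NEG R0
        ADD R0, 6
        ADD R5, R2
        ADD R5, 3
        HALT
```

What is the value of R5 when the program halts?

162

after MOV R4, 4: R4=4
after MOV R7, 38: R7=38
after MOV R2, 7: R2=7
after MOV R0, 2: R0=2
after MOV R5, 4: R5=4
after SUB R0, 9: R0=2-9=-7
after SUB R0, R5: R0=(-7)-4=-11
after MUL R5, R7: R5=4*38=152
after NEG R0: R0=-(-11)=11
after ADD R0, 6: R0=11+6=17
after ADD R5, R2: R5=152+7=159
after ADD R5, 3: R5=159+3=162
halt.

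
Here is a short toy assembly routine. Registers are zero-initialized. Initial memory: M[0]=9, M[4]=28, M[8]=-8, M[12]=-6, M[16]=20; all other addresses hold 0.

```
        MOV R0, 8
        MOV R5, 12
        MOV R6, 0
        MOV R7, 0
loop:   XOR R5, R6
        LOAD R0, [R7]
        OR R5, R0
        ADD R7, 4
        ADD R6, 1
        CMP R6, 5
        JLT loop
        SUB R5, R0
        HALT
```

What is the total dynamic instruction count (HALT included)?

MOV R0, 8 → R0=8
MOV R5, 12 → R5=12
MOV R6, 0 → R6=0
MOV R7, 0 → R7=0
XOR R5, R6 → R5=12^0=12
LOAD R0, [R7] → R0=M[0]=9
OR R5, R0 → R5=12|9=13
ADD R7, 4 → R7=0+4=4
ADD R6, 1 → R6=0+1=1
CMP R6, 5  (cmp 1,5)
JLT loop: taken
XOR R5, R6 → R5=13^1=12
LOAD R0, [R7] → R0=M[4]=28
OR R5, R0 → R5=12|28=28
ADD R7, 4 → R7=4+4=8
ADD R6, 1 → R6=1+1=2
CMP R6, 5  (cmp 2,5)
JLT loop: taken
XOR R5, R6 → R5=28^2=30
LOAD R0, [R7] → R0=M[8]=-8
OR R5, R0 → R5=30|(-8)=-2
ADD R7, 4 → R7=8+4=12
ADD R6, 1 → R6=2+1=3
CMP R6, 5  (cmp 3,5)
JLT loop: taken
XOR R5, R6 → R5=(-2)^3=-3
LOAD R0, [R7] → R0=M[12]=-6
OR R5, R0 → R5=(-3)|(-6)=-1
ADD R7, 4 → R7=12+4=16
ADD R6, 1 → R6=3+1=4
CMP R6, 5  (cmp 4,5)
JLT loop: taken
XOR R5, R6 → R5=(-1)^4=-5
LOAD R0, [R7] → R0=M[16]=20
OR R5, R0 → R5=(-5)|20=-1
ADD R7, 4 → R7=16+4=20
ADD R6, 1 → R6=4+1=5
CMP R6, 5  (cmp 5,5)
JLT loop: not taken
SUB R5, R0 → R5=(-1)-20=-21
halt.
Total executed instructions: 41.

41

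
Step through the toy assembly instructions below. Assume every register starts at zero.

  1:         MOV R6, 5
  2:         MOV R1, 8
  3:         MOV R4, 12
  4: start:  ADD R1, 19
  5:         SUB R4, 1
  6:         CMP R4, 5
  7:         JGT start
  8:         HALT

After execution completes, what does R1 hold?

R6=5
R1=8
R4=12
R1=8+19=27
R4=12-1=11
CMP R4, 5  (cmp 11,5)
JGT start: taken
R1=27+19=46
R4=11-1=10
CMP R4, 5  (cmp 10,5)
JGT start: taken
R1=46+19=65
R4=10-1=9
CMP R4, 5  (cmp 9,5)
JGT start: taken
R1=65+19=84
R4=9-1=8
CMP R4, 5  (cmp 8,5)
JGT start: taken
R1=84+19=103
R4=8-1=7
CMP R4, 5  (cmp 7,5)
JGT start: taken
R1=103+19=122
R4=7-1=6
CMP R4, 5  (cmp 6,5)
JGT start: taken
R1=122+19=141
R4=6-1=5
CMP R4, 5  (cmp 5,5)
JGT start: not taken
halt.

141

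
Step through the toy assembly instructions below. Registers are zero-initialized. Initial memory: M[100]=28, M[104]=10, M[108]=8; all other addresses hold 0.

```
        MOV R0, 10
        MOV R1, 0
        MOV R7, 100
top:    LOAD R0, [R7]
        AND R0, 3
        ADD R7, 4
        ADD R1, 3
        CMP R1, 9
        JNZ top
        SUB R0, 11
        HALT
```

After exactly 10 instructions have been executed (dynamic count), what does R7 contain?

after MOV R0, 10: R0=10
after MOV R1, 0: R1=0
after MOV R7, 100: R7=100
after LOAD R0, [R7]: R0=M[100]=28
after AND R0, 3: R0=28&3=0
after ADD R7, 4: R7=100+4=104
after ADD R1, 3: R1=0+3=3
CMP R1, 9  (cmp 3,9)
JNZ top: taken
after LOAD R0, [R7]: R0=M[104]=10
After step 10: R7 = 104.

104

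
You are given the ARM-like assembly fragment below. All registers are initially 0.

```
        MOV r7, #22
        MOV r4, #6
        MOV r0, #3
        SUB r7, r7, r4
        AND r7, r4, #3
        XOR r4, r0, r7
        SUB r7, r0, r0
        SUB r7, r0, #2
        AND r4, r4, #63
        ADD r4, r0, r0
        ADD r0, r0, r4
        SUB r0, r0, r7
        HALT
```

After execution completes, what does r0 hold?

after MOV r7, #22: r7=22
after MOV r4, #6: r4=6
after MOV r0, #3: r0=3
after SUB r7, r7, r4: r7=22-6=16
after AND r7, r4, #3: r7=6&3=2
after XOR r4, r0, r7: r4=3^2=1
after SUB r7, r0, r0: r7=3-3=0
after SUB r7, r0, #2: r7=3-2=1
after AND r4, r4, #63: r4=1&63=1
after ADD r4, r0, r0: r4=3+3=6
after ADD r0, r0, r4: r0=3+6=9
after SUB r0, r0, r7: r0=9-1=8
halt.

8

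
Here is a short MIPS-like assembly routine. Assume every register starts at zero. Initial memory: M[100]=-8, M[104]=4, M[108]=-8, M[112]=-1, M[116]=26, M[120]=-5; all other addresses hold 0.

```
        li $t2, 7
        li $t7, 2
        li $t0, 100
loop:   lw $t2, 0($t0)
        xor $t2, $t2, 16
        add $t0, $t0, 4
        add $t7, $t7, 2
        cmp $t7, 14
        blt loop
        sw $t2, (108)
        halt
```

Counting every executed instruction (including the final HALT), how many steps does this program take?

41

after li $t2, 7: $t2=7
after li $t7, 2: $t7=2
after li $t0, 100: $t0=100
after lw $t2, 0($t0): $t2=M[100]=-8
after xor $t2, $t2, 16: $t2=(-8)^16=-24
after add $t0, $t0, 4: $t0=100+4=104
after add $t7, $t7, 2: $t7=2+2=4
cmp $t7, 14  (cmp 4,14)
blt loop: taken
after lw $t2, 0($t0): $t2=M[104]=4
after xor $t2, $t2, 16: $t2=4^16=20
after add $t0, $t0, 4: $t0=104+4=108
after add $t7, $t7, 2: $t7=4+2=6
cmp $t7, 14  (cmp 6,14)
blt loop: taken
after lw $t2, 0($t0): $t2=M[108]=-8
after xor $t2, $t2, 16: $t2=(-8)^16=-24
after add $t0, $t0, 4: $t0=108+4=112
after add $t7, $t7, 2: $t7=6+2=8
cmp $t7, 14  (cmp 8,14)
blt loop: taken
after lw $t2, 0($t0): $t2=M[112]=-1
after xor $t2, $t2, 16: $t2=(-1)^16=-17
after add $t0, $t0, 4: $t0=112+4=116
after add $t7, $t7, 2: $t7=8+2=10
cmp $t7, 14  (cmp 10,14)
blt loop: taken
after lw $t2, 0($t0): $t2=M[116]=26
after xor $t2, $t2, 16: $t2=26^16=10
after add $t0, $t0, 4: $t0=116+4=120
after add $t7, $t7, 2: $t7=10+2=12
cmp $t7, 14  (cmp 12,14)
blt loop: taken
after lw $t2, 0($t0): $t2=M[120]=-5
after xor $t2, $t2, 16: $t2=(-5)^16=-21
after add $t0, $t0, 4: $t0=120+4=124
after add $t7, $t7, 2: $t7=12+2=14
cmp $t7, 14  (cmp 14,14)
blt loop: not taken
sw $t2, (108) → M[108]=-21
halt.
Total executed instructions: 41.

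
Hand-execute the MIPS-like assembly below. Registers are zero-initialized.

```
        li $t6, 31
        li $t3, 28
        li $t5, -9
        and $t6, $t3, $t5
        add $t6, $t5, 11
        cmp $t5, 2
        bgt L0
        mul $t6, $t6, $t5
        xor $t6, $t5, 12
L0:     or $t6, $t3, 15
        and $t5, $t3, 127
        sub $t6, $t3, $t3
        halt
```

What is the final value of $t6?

after li $t6, 31: $t6=31
after li $t3, 28: $t3=28
after li $t5, -9: $t5=-9
after and $t6, $t3, $t5: $t6=28&(-9)=20
after add $t6, $t5, 11: $t6=(-9)+11=2
cmp $t5, 2  (cmp -9,2)
bgt L0: not taken
after mul $t6, $t6, $t5: $t6=2*(-9)=-18
after xor $t6, $t5, 12: $t6=(-9)^12=-5
after or $t6, $t3, 15: $t6=28|15=31
after and $t5, $t3, 127: $t5=28&127=28
after sub $t6, $t3, $t3: $t6=28-28=0
halt.

0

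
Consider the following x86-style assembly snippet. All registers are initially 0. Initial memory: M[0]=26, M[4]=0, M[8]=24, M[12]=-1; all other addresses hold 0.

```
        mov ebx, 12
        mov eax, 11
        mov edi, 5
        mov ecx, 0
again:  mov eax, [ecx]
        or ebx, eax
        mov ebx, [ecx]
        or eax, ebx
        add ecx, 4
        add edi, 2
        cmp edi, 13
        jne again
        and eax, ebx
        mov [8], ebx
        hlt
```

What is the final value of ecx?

16

after mov ebx, 12: ebx=12
after mov eax, 11: eax=11
after mov edi, 5: edi=5
after mov ecx, 0: ecx=0
after mov eax, [ecx]: eax=M[0]=26
after or ebx, eax: ebx=12|26=30
after mov ebx, [ecx]: ebx=M[0]=26
after or eax, ebx: eax=26|26=26
after add ecx, 4: ecx=0+4=4
after add edi, 2: edi=5+2=7
cmp edi, 13  (cmp 7,13)
jne again: taken
after mov eax, [ecx]: eax=M[4]=0
after or ebx, eax: ebx=26|0=26
after mov ebx, [ecx]: ebx=M[4]=0
after or eax, ebx: eax=0|0=0
after add ecx, 4: ecx=4+4=8
after add edi, 2: edi=7+2=9
cmp edi, 13  (cmp 9,13)
jne again: taken
after mov eax, [ecx]: eax=M[8]=24
after or ebx, eax: ebx=0|24=24
after mov ebx, [ecx]: ebx=M[8]=24
after or eax, ebx: eax=24|24=24
after add ecx, 4: ecx=8+4=12
after add edi, 2: edi=9+2=11
cmp edi, 13  (cmp 11,13)
jne again: taken
after mov eax, [ecx]: eax=M[12]=-1
after or ebx, eax: ebx=24|(-1)=-1
after mov ebx, [ecx]: ebx=M[12]=-1
after or eax, ebx: eax=(-1)|(-1)=-1
after add ecx, 4: ecx=12+4=16
after add edi, 2: edi=11+2=13
cmp edi, 13  (cmp 13,13)
jne again: not taken
after and eax, ebx: eax=(-1)&(-1)=-1
mov [8], ebx → M[8]=-1
halt.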